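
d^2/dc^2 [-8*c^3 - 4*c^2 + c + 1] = -48*c - 8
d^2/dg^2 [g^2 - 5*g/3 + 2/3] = 2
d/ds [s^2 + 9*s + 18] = 2*s + 9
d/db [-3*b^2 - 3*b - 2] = -6*b - 3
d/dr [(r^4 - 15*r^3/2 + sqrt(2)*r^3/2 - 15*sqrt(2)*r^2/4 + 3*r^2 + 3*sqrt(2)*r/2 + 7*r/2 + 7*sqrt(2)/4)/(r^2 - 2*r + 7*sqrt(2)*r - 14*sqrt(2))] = (4*r^5 - 27*r^4 + 43*sqrt(2)*r^4 - 326*sqrt(2)*r^3 + 88*r^3 - 208*r^2 + 684*sqrt(2)*r^2 - 175*sqrt(2)*r + 420*r - 133 - 91*sqrt(2))/(2*(r^4 - 4*r^3 + 14*sqrt(2)*r^3 - 56*sqrt(2)*r^2 + 102*r^2 - 392*r + 56*sqrt(2)*r + 392))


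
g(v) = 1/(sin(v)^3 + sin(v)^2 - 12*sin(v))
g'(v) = (-3*sin(v)^2*cos(v) - 2*sin(v)*cos(v) + 12*cos(v))/(sin(v)^3 + sin(v)^2 - 12*sin(v))^2 = (-3*sin(v)^2 - 2*sin(v) + 12)*cos(v)/((sin(v)^2 + sin(v) - 12)^2*sin(v)^2)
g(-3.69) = -0.17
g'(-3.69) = -0.25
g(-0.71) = 0.13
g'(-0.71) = 0.14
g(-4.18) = -0.11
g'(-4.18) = -0.05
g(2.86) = -0.31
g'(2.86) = -1.03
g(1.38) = -0.10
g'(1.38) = 0.01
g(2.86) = -0.31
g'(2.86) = -1.03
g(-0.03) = 2.77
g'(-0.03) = 92.57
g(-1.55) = 0.08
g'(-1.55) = 0.00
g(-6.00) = -0.31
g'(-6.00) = 1.02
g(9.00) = -0.21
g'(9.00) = -0.44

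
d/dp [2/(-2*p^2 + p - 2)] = 2*(4*p - 1)/(2*p^2 - p + 2)^2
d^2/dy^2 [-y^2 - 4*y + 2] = -2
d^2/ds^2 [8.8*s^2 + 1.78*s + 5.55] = 17.6000000000000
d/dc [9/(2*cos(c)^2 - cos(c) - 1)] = 9*(4*cos(c) - 1)*sin(c)/(cos(c) - cos(2*c))^2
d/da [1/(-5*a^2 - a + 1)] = (10*a + 1)/(5*a^2 + a - 1)^2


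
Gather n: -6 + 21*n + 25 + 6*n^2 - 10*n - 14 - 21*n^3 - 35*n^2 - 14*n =-21*n^3 - 29*n^2 - 3*n + 5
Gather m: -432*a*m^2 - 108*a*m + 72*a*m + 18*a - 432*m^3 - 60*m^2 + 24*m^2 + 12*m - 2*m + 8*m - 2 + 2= 18*a - 432*m^3 + m^2*(-432*a - 36) + m*(18 - 36*a)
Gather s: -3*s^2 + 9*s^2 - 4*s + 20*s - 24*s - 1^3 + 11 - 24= 6*s^2 - 8*s - 14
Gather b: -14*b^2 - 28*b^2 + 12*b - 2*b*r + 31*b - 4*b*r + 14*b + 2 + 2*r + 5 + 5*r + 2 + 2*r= -42*b^2 + b*(57 - 6*r) + 9*r + 9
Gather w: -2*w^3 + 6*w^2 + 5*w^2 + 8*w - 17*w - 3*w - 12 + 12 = -2*w^3 + 11*w^2 - 12*w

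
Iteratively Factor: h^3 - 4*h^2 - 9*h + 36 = (h + 3)*(h^2 - 7*h + 12) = (h - 4)*(h + 3)*(h - 3)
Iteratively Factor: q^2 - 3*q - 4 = (q + 1)*(q - 4)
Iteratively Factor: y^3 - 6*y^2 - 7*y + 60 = (y + 3)*(y^2 - 9*y + 20) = (y - 5)*(y + 3)*(y - 4)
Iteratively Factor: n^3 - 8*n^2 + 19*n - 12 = (n - 4)*(n^2 - 4*n + 3) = (n - 4)*(n - 3)*(n - 1)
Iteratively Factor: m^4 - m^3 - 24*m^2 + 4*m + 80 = (m + 2)*(m^3 - 3*m^2 - 18*m + 40) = (m + 2)*(m + 4)*(m^2 - 7*m + 10) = (m - 2)*(m + 2)*(m + 4)*(m - 5)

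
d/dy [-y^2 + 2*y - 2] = 2 - 2*y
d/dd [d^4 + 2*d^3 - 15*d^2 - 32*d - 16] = 4*d^3 + 6*d^2 - 30*d - 32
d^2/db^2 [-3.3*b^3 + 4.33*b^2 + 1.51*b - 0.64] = 8.66 - 19.8*b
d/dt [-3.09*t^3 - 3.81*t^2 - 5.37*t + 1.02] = -9.27*t^2 - 7.62*t - 5.37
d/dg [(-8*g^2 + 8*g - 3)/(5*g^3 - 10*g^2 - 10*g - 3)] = (40*g^4 - 80*g^3 + 205*g^2 - 12*g - 54)/(25*g^6 - 100*g^5 + 170*g^3 + 160*g^2 + 60*g + 9)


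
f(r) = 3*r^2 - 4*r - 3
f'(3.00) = 14.00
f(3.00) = 12.00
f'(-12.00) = -76.00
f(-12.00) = 477.00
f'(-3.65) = -25.90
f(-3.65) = 51.57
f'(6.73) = 36.38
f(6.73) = 105.96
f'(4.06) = 20.36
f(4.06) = 30.21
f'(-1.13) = -10.78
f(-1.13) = 5.35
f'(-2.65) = -19.90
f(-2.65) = 28.67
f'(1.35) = 4.10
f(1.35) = -2.93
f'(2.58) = 11.48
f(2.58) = 6.65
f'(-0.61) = -7.66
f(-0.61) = 0.56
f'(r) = 6*r - 4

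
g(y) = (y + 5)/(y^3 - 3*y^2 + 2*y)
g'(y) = (y + 5)*(-3*y^2 + 6*y - 2)/(y^3 - 3*y^2 + 2*y)^2 + 1/(y^3 - 3*y^2 + 2*y) = (y*(y^2 - 3*y + 2) - (y + 5)*(3*y^2 - 6*y + 2))/(y^2*(y^2 - 3*y + 2)^2)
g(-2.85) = -0.04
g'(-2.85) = -0.05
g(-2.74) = -0.05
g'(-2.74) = -0.06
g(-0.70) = -1.34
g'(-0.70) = -3.51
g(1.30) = -23.08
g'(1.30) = 58.04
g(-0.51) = -2.32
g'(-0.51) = -7.54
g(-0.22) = -8.02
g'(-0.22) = -48.33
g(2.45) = 4.66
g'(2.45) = -14.85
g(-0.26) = -6.40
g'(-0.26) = -33.89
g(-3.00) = -0.03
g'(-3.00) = -0.04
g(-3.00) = -0.03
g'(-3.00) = -0.04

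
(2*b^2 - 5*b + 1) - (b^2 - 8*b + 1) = b^2 + 3*b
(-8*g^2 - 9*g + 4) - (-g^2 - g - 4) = -7*g^2 - 8*g + 8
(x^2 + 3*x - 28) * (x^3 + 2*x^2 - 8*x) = x^5 + 5*x^4 - 30*x^3 - 80*x^2 + 224*x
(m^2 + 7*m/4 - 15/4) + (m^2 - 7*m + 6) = 2*m^2 - 21*m/4 + 9/4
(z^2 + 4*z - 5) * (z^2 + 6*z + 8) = z^4 + 10*z^3 + 27*z^2 + 2*z - 40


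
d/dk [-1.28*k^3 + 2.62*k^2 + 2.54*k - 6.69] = -3.84*k^2 + 5.24*k + 2.54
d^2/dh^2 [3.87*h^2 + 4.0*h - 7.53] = 7.74000000000000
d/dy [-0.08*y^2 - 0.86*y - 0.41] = -0.16*y - 0.86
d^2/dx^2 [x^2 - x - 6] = 2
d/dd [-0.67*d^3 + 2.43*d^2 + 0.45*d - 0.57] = -2.01*d^2 + 4.86*d + 0.45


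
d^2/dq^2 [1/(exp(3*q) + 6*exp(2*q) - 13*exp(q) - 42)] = ((-9*exp(2*q) - 24*exp(q) + 13)*(exp(3*q) + 6*exp(2*q) - 13*exp(q) - 42) + 2*(3*exp(2*q) + 12*exp(q) - 13)^2*exp(q))*exp(q)/(exp(3*q) + 6*exp(2*q) - 13*exp(q) - 42)^3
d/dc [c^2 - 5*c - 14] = 2*c - 5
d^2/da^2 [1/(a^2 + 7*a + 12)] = 2*(-a^2 - 7*a + (2*a + 7)^2 - 12)/(a^2 + 7*a + 12)^3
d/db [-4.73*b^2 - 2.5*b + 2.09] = -9.46*b - 2.5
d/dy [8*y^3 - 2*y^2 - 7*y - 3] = 24*y^2 - 4*y - 7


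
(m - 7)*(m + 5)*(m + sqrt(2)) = m^3 - 2*m^2 + sqrt(2)*m^2 - 35*m - 2*sqrt(2)*m - 35*sqrt(2)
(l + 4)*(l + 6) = l^2 + 10*l + 24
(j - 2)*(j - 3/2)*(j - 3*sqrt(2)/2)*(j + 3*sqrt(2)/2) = j^4 - 7*j^3/2 - 3*j^2/2 + 63*j/4 - 27/2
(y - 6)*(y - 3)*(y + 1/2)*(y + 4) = y^4 - 9*y^3/2 - 41*y^2/2 + 63*y + 36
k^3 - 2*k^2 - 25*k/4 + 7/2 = (k - 7/2)*(k - 1/2)*(k + 2)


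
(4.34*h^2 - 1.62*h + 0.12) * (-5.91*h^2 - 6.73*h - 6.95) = -25.6494*h^4 - 19.634*h^3 - 19.9696*h^2 + 10.4514*h - 0.834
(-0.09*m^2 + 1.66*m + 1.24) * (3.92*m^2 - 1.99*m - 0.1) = -0.3528*m^4 + 6.6863*m^3 + 1.5664*m^2 - 2.6336*m - 0.124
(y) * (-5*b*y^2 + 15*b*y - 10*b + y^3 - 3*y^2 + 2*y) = -5*b*y^3 + 15*b*y^2 - 10*b*y + y^4 - 3*y^3 + 2*y^2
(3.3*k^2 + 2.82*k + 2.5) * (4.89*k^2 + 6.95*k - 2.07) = 16.137*k^4 + 36.7248*k^3 + 24.993*k^2 + 11.5376*k - 5.175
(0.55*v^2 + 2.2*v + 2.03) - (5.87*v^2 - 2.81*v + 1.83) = -5.32*v^2 + 5.01*v + 0.2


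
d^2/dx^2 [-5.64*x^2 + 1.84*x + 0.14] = -11.2800000000000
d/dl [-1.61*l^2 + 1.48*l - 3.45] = 1.48 - 3.22*l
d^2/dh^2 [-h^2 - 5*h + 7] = -2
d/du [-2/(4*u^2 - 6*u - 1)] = 4*(4*u - 3)/(-4*u^2 + 6*u + 1)^2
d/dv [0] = 0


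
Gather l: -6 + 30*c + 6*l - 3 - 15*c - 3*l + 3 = 15*c + 3*l - 6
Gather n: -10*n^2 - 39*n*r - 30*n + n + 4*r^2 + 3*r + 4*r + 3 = -10*n^2 + n*(-39*r - 29) + 4*r^2 + 7*r + 3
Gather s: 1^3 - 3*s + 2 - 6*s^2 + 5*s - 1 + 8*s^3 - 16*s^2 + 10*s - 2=8*s^3 - 22*s^2 + 12*s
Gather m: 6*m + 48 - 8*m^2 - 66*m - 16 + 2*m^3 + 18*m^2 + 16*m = 2*m^3 + 10*m^2 - 44*m + 32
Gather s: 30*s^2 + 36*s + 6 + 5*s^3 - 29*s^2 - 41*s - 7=5*s^3 + s^2 - 5*s - 1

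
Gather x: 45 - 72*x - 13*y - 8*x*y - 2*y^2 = x*(-8*y - 72) - 2*y^2 - 13*y + 45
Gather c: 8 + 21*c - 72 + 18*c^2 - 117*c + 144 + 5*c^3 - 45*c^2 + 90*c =5*c^3 - 27*c^2 - 6*c + 80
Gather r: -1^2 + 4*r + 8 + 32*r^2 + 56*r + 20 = 32*r^2 + 60*r + 27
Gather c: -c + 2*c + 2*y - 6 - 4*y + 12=c - 2*y + 6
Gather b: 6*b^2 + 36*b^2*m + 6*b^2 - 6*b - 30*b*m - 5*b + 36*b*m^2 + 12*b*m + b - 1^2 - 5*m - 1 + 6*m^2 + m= b^2*(36*m + 12) + b*(36*m^2 - 18*m - 10) + 6*m^2 - 4*m - 2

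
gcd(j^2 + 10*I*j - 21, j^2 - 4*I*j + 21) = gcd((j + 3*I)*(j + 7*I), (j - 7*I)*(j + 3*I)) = j + 3*I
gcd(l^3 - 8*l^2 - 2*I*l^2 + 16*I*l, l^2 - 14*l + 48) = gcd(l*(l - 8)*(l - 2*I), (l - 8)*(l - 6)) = l - 8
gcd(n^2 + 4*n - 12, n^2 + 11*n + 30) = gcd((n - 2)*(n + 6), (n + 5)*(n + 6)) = n + 6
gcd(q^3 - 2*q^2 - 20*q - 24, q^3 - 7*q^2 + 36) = q^2 - 4*q - 12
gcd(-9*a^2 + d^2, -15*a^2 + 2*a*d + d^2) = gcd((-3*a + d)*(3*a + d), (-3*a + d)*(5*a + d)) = 3*a - d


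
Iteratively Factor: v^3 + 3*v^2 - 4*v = (v)*(v^2 + 3*v - 4) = v*(v - 1)*(v + 4)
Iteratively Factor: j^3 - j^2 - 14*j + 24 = (j + 4)*(j^2 - 5*j + 6) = (j - 3)*(j + 4)*(j - 2)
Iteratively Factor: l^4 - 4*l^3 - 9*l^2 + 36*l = (l + 3)*(l^3 - 7*l^2 + 12*l) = (l - 3)*(l + 3)*(l^2 - 4*l) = (l - 4)*(l - 3)*(l + 3)*(l)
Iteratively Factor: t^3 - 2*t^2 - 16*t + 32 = (t - 4)*(t^2 + 2*t - 8) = (t - 4)*(t + 4)*(t - 2)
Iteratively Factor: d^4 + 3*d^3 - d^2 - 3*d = (d)*(d^3 + 3*d^2 - d - 3) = d*(d + 3)*(d^2 - 1) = d*(d + 1)*(d + 3)*(d - 1)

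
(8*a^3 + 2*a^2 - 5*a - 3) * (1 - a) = -8*a^4 + 6*a^3 + 7*a^2 - 2*a - 3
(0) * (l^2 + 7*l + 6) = 0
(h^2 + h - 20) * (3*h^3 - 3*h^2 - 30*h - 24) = 3*h^5 - 93*h^3 + 6*h^2 + 576*h + 480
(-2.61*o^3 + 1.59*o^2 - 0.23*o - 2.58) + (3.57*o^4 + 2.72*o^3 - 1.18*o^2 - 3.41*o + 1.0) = 3.57*o^4 + 0.11*o^3 + 0.41*o^2 - 3.64*o - 1.58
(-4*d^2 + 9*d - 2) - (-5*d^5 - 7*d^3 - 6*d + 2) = 5*d^5 + 7*d^3 - 4*d^2 + 15*d - 4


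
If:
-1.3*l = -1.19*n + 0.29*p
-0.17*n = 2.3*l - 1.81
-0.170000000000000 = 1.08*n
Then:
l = 0.80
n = -0.16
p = -4.23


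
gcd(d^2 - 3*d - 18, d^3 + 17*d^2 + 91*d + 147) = d + 3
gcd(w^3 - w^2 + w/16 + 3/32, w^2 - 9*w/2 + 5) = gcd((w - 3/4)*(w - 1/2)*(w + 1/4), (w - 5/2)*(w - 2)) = 1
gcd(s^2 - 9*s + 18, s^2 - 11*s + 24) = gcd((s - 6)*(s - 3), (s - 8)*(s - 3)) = s - 3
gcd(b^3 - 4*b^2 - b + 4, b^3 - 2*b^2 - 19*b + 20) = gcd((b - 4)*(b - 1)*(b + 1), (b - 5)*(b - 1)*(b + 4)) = b - 1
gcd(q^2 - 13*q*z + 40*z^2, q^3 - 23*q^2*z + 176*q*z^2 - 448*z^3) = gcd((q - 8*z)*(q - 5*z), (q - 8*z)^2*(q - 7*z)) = -q + 8*z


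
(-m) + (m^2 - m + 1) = m^2 - 2*m + 1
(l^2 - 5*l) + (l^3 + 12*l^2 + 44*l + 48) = l^3 + 13*l^2 + 39*l + 48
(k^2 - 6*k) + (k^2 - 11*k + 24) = 2*k^2 - 17*k + 24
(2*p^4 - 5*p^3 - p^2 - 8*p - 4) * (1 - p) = -2*p^5 + 7*p^4 - 4*p^3 + 7*p^2 - 4*p - 4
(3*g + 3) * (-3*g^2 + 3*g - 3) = -9*g^3 - 9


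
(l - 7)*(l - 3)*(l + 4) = l^3 - 6*l^2 - 19*l + 84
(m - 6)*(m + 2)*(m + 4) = m^3 - 28*m - 48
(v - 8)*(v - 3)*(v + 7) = v^3 - 4*v^2 - 53*v + 168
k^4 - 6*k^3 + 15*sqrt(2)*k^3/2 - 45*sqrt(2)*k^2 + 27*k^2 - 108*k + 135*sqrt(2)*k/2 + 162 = (k - 3)^2*(k + 3*sqrt(2)/2)*(k + 6*sqrt(2))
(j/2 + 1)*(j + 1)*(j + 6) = j^3/2 + 9*j^2/2 + 10*j + 6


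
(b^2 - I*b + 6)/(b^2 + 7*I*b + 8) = (b^2 - I*b + 6)/(b^2 + 7*I*b + 8)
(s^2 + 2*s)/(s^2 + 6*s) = (s + 2)/(s + 6)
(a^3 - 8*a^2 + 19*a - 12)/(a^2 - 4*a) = a - 4 + 3/a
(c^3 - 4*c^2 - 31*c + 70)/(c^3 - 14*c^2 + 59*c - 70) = (c + 5)/(c - 5)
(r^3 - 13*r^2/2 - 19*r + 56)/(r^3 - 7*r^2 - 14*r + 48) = (r + 7/2)/(r + 3)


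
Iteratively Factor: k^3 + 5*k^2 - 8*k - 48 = (k + 4)*(k^2 + k - 12) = (k - 3)*(k + 4)*(k + 4)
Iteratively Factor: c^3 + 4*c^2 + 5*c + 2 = (c + 1)*(c^2 + 3*c + 2) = (c + 1)^2*(c + 2)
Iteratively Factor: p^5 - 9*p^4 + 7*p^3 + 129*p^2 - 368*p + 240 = (p - 3)*(p^4 - 6*p^3 - 11*p^2 + 96*p - 80) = (p - 3)*(p + 4)*(p^3 - 10*p^2 + 29*p - 20) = (p - 5)*(p - 3)*(p + 4)*(p^2 - 5*p + 4) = (p - 5)*(p - 3)*(p - 1)*(p + 4)*(p - 4)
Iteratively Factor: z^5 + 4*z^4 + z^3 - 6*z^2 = (z + 2)*(z^4 + 2*z^3 - 3*z^2) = (z - 1)*(z + 2)*(z^3 + 3*z^2) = z*(z - 1)*(z + 2)*(z^2 + 3*z) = z^2*(z - 1)*(z + 2)*(z + 3)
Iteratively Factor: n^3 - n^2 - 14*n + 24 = (n + 4)*(n^2 - 5*n + 6) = (n - 2)*(n + 4)*(n - 3)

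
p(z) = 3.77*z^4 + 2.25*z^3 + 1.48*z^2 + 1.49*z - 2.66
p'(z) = 15.08*z^3 + 6.75*z^2 + 2.96*z + 1.49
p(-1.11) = 0.16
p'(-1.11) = -14.10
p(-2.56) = 127.40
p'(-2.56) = -214.85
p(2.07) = 95.94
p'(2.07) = 170.30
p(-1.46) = 8.45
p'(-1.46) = -35.37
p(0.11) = -2.47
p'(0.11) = 1.92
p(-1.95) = 37.89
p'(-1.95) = -90.43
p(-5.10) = 2280.25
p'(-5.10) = -1838.42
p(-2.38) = 92.81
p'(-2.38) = -170.62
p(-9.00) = 23198.53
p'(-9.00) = -10471.72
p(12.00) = 82291.06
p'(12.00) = 27067.25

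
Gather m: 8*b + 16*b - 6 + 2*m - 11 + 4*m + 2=24*b + 6*m - 15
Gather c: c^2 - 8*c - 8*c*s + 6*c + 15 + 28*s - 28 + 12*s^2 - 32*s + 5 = c^2 + c*(-8*s - 2) + 12*s^2 - 4*s - 8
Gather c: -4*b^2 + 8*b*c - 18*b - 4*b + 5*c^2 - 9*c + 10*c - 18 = -4*b^2 - 22*b + 5*c^2 + c*(8*b + 1) - 18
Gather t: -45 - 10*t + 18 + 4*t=-6*t - 27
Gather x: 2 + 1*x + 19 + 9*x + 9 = 10*x + 30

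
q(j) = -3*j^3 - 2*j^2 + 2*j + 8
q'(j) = -9*j^2 - 4*j + 2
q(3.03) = -87.76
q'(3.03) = -92.75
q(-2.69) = 46.54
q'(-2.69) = -52.36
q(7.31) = -1256.11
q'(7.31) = -508.16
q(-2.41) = 33.56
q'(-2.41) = -40.63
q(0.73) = 7.23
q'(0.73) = -5.72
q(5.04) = -416.80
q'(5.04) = -246.77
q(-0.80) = 6.66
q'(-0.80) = -0.56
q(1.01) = 4.89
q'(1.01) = -11.22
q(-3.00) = 65.00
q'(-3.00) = -67.00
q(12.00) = -5440.00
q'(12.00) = -1342.00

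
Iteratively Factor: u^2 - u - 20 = (u + 4)*(u - 5)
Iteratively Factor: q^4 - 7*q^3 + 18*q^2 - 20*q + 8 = (q - 2)*(q^3 - 5*q^2 + 8*q - 4) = (q - 2)^2*(q^2 - 3*q + 2) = (q - 2)^3*(q - 1)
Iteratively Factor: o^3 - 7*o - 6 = (o + 1)*(o^2 - o - 6) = (o + 1)*(o + 2)*(o - 3)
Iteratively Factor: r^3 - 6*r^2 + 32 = (r - 4)*(r^2 - 2*r - 8) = (r - 4)^2*(r + 2)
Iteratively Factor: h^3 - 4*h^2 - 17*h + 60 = (h - 5)*(h^2 + h - 12) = (h - 5)*(h - 3)*(h + 4)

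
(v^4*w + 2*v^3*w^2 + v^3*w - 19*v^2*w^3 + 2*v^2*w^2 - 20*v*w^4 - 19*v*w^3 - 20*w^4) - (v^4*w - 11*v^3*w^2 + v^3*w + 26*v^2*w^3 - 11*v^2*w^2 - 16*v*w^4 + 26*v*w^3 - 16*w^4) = 13*v^3*w^2 - 45*v^2*w^3 + 13*v^2*w^2 - 4*v*w^4 - 45*v*w^3 - 4*w^4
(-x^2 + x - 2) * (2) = -2*x^2 + 2*x - 4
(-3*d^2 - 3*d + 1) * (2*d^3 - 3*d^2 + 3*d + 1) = -6*d^5 + 3*d^4 + 2*d^3 - 15*d^2 + 1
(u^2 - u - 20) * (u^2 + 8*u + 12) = u^4 + 7*u^3 - 16*u^2 - 172*u - 240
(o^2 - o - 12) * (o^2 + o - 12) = o^4 - 25*o^2 + 144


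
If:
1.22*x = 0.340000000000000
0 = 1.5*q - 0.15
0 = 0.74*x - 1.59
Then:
No Solution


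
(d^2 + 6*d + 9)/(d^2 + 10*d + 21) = (d + 3)/(d + 7)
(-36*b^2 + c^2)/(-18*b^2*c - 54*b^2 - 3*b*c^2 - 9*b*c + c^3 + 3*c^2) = (6*b + c)/(3*b*c + 9*b + c^2 + 3*c)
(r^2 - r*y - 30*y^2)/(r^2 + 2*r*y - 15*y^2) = (-r + 6*y)/(-r + 3*y)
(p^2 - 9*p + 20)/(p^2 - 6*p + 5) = (p - 4)/(p - 1)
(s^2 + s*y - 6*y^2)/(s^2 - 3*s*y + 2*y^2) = (-s - 3*y)/(-s + y)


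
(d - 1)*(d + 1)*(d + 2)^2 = d^4 + 4*d^3 + 3*d^2 - 4*d - 4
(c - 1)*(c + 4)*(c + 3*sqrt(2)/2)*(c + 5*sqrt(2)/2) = c^4 + 3*c^3 + 4*sqrt(2)*c^3 + 7*c^2/2 + 12*sqrt(2)*c^2 - 16*sqrt(2)*c + 45*c/2 - 30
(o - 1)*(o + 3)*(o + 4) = o^3 + 6*o^2 + 5*o - 12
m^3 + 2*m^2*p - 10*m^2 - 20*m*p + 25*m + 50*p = (m - 5)^2*(m + 2*p)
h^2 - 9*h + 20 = (h - 5)*(h - 4)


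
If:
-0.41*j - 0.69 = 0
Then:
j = -1.68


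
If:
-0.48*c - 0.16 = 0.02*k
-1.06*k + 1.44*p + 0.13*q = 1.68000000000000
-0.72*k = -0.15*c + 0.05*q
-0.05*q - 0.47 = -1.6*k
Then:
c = -0.34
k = 0.18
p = 1.63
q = -3.62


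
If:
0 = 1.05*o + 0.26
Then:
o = -0.25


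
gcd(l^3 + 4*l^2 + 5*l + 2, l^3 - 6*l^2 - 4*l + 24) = l + 2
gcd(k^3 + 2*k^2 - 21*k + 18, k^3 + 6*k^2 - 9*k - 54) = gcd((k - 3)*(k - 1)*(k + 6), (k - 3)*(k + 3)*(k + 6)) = k^2 + 3*k - 18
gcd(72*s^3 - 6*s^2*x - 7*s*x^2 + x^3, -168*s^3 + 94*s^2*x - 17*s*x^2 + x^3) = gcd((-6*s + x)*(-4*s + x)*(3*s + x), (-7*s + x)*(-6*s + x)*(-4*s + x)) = 24*s^2 - 10*s*x + x^2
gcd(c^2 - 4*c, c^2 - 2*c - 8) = c - 4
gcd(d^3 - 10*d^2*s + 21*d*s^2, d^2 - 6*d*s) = d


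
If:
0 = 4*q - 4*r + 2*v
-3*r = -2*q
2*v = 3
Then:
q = -9/4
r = -3/2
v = 3/2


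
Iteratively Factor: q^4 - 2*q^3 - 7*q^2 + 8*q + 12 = (q + 2)*(q^3 - 4*q^2 + q + 6) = (q - 3)*(q + 2)*(q^2 - q - 2) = (q - 3)*(q - 2)*(q + 2)*(q + 1)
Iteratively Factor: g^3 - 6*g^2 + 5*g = (g)*(g^2 - 6*g + 5) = g*(g - 1)*(g - 5)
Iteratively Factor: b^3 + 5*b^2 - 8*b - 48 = (b - 3)*(b^2 + 8*b + 16) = (b - 3)*(b + 4)*(b + 4)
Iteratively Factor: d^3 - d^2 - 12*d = (d)*(d^2 - d - 12) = d*(d - 4)*(d + 3)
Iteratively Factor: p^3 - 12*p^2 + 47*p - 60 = (p - 3)*(p^2 - 9*p + 20) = (p - 5)*(p - 3)*(p - 4)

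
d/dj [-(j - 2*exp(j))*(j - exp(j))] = 3*j*exp(j) - 2*j - 4*exp(2*j) + 3*exp(j)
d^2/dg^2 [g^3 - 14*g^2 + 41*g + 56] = 6*g - 28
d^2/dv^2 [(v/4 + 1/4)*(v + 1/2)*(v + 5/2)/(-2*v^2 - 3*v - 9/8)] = 4*(v + 6)/(256*v^4 + 768*v^3 + 864*v^2 + 432*v + 81)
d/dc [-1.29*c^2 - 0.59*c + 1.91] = -2.58*c - 0.59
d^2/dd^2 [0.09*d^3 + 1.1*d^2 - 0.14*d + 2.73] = 0.54*d + 2.2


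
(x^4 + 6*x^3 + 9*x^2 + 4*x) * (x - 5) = x^5 + x^4 - 21*x^3 - 41*x^2 - 20*x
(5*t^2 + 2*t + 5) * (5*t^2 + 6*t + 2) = 25*t^4 + 40*t^3 + 47*t^2 + 34*t + 10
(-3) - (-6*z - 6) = 6*z + 3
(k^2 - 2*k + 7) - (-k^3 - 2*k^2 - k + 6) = k^3 + 3*k^2 - k + 1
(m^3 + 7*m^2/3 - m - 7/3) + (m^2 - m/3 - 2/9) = m^3 + 10*m^2/3 - 4*m/3 - 23/9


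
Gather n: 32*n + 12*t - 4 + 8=32*n + 12*t + 4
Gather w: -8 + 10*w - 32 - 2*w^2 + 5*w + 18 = -2*w^2 + 15*w - 22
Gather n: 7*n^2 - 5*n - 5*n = 7*n^2 - 10*n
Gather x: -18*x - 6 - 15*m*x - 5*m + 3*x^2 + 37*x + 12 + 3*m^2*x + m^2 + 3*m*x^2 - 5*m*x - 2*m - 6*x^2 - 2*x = m^2 - 7*m + x^2*(3*m - 3) + x*(3*m^2 - 20*m + 17) + 6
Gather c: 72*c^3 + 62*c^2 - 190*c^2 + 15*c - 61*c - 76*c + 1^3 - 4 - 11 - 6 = 72*c^3 - 128*c^2 - 122*c - 20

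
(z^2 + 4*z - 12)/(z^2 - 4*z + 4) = (z + 6)/(z - 2)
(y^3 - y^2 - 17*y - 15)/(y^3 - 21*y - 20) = (y + 3)/(y + 4)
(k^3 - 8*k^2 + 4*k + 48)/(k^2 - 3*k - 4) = (k^2 - 4*k - 12)/(k + 1)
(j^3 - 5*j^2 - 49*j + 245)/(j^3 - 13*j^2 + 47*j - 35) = (j + 7)/(j - 1)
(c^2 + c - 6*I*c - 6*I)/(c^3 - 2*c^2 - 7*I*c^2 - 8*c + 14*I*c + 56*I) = (c^2 + c*(1 - 6*I) - 6*I)/(c^3 + c^2*(-2 - 7*I) + c*(-8 + 14*I) + 56*I)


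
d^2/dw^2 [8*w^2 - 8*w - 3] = 16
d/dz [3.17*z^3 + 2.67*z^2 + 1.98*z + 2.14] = 9.51*z^2 + 5.34*z + 1.98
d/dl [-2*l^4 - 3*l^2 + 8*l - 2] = -8*l^3 - 6*l + 8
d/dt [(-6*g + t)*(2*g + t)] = -4*g + 2*t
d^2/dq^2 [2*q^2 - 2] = 4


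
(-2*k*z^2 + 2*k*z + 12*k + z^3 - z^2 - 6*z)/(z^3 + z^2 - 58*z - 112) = (-2*k*z + 6*k + z^2 - 3*z)/(z^2 - z - 56)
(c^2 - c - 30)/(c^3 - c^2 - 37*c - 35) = (c - 6)/(c^2 - 6*c - 7)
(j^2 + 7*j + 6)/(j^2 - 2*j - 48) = (j + 1)/(j - 8)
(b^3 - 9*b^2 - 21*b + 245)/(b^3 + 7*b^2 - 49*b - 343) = (b^2 - 2*b - 35)/(b^2 + 14*b + 49)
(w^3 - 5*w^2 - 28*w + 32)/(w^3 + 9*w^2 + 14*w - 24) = (w - 8)/(w + 6)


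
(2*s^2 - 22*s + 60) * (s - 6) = 2*s^3 - 34*s^2 + 192*s - 360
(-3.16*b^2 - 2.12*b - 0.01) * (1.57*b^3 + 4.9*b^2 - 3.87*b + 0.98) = -4.9612*b^5 - 18.8124*b^4 + 1.8255*b^3 + 5.0586*b^2 - 2.0389*b - 0.0098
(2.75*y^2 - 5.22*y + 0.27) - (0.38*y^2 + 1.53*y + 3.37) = 2.37*y^2 - 6.75*y - 3.1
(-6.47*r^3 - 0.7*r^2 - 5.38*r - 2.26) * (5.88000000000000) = -38.0436*r^3 - 4.116*r^2 - 31.6344*r - 13.2888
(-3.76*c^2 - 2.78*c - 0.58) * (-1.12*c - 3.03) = 4.2112*c^3 + 14.5064*c^2 + 9.073*c + 1.7574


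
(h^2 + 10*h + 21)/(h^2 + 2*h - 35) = (h + 3)/(h - 5)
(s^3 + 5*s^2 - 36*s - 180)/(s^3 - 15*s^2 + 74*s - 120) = (s^2 + 11*s + 30)/(s^2 - 9*s + 20)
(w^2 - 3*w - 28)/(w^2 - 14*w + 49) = (w + 4)/(w - 7)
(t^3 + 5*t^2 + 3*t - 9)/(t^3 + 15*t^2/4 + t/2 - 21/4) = 4*(t + 3)/(4*t + 7)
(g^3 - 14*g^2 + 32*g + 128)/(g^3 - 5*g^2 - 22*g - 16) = (g - 8)/(g + 1)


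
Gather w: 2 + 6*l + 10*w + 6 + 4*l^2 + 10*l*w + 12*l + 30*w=4*l^2 + 18*l + w*(10*l + 40) + 8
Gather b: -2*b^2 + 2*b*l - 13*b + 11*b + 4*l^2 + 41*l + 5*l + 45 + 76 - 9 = -2*b^2 + b*(2*l - 2) + 4*l^2 + 46*l + 112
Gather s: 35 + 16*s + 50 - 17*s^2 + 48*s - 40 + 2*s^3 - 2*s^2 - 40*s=2*s^3 - 19*s^2 + 24*s + 45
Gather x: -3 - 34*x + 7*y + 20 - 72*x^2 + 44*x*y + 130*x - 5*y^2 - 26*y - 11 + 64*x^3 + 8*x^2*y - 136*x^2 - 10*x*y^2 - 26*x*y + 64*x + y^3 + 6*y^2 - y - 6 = 64*x^3 + x^2*(8*y - 208) + x*(-10*y^2 + 18*y + 160) + y^3 + y^2 - 20*y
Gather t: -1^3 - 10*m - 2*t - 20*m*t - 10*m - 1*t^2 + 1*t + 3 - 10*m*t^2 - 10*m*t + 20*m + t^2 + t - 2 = -10*m*t^2 - 30*m*t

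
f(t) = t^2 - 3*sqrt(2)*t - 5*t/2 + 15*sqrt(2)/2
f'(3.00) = -0.74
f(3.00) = -0.62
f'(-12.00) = -30.74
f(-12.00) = 235.52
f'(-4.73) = -16.20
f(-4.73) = 64.87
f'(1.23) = -4.28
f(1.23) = 3.83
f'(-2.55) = -11.84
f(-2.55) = 34.30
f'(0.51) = -5.72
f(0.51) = 7.43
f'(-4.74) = -16.22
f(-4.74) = 65.03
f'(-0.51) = -7.76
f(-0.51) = 14.31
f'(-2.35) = -11.44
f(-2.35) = 31.97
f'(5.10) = 3.46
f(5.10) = 2.23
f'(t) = 2*t - 3*sqrt(2) - 5/2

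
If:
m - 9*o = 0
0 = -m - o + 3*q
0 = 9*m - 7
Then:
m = 7/9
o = 7/81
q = 70/243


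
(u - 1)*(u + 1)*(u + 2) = u^3 + 2*u^2 - u - 2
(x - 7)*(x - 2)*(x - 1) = x^3 - 10*x^2 + 23*x - 14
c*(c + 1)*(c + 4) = c^3 + 5*c^2 + 4*c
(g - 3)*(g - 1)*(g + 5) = g^3 + g^2 - 17*g + 15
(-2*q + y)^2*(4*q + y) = 16*q^3 - 12*q^2*y + y^3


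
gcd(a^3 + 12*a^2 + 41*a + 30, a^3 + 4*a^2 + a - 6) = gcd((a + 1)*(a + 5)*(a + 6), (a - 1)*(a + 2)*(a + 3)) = 1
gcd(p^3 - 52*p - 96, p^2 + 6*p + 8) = p + 2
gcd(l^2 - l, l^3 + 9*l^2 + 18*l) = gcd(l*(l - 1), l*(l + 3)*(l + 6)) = l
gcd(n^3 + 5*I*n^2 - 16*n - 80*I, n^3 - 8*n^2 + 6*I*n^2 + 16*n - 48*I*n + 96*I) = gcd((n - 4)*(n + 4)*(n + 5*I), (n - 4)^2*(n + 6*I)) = n - 4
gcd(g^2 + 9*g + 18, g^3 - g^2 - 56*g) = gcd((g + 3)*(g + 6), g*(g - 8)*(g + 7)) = 1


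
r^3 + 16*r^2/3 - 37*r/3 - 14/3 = (r - 2)*(r + 1/3)*(r + 7)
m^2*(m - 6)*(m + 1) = m^4 - 5*m^3 - 6*m^2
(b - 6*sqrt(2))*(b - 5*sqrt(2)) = b^2 - 11*sqrt(2)*b + 60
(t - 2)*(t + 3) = t^2 + t - 6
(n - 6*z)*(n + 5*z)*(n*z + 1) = n^3*z - n^2*z^2 + n^2 - 30*n*z^3 - n*z - 30*z^2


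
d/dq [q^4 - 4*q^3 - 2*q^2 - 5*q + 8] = 4*q^3 - 12*q^2 - 4*q - 5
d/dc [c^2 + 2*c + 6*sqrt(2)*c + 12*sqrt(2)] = 2*c + 2 + 6*sqrt(2)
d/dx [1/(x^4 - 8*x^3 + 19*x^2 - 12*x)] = 2*(-2*x^3 + 12*x^2 - 19*x + 6)/(x^2*(x^3 - 8*x^2 + 19*x - 12)^2)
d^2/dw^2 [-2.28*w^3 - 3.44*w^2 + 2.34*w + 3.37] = -13.68*w - 6.88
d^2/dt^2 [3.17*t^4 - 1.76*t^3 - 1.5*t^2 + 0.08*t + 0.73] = 38.04*t^2 - 10.56*t - 3.0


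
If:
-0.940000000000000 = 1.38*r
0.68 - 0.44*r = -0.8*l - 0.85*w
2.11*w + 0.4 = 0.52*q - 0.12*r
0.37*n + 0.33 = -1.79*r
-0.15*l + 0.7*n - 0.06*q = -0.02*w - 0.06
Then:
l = -32.55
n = 2.40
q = 120.24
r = -0.68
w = 29.48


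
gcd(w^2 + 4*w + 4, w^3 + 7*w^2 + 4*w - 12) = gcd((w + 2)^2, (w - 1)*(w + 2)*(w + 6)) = w + 2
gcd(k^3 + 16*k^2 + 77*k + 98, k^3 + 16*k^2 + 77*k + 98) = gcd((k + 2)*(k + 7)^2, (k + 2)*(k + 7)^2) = k^3 + 16*k^2 + 77*k + 98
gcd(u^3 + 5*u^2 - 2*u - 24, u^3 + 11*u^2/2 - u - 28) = u^2 + 2*u - 8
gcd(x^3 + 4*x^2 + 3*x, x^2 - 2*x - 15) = x + 3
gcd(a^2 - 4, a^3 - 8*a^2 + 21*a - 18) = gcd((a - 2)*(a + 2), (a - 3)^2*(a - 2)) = a - 2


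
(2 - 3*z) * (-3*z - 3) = 9*z^2 + 3*z - 6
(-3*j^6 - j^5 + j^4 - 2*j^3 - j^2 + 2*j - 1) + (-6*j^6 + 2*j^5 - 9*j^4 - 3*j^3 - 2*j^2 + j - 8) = -9*j^6 + j^5 - 8*j^4 - 5*j^3 - 3*j^2 + 3*j - 9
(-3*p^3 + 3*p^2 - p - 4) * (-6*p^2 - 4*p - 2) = 18*p^5 - 6*p^4 + 22*p^2 + 18*p + 8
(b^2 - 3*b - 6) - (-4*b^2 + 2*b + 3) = 5*b^2 - 5*b - 9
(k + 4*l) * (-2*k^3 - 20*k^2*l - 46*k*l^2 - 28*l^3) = -2*k^4 - 28*k^3*l - 126*k^2*l^2 - 212*k*l^3 - 112*l^4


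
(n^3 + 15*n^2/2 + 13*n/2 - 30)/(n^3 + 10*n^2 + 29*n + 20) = (n - 3/2)/(n + 1)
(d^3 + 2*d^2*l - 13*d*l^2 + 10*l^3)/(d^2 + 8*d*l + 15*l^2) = (d^2 - 3*d*l + 2*l^2)/(d + 3*l)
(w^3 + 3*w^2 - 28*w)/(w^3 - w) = (w^2 + 3*w - 28)/(w^2 - 1)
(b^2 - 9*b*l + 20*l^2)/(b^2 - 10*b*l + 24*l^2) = (b - 5*l)/(b - 6*l)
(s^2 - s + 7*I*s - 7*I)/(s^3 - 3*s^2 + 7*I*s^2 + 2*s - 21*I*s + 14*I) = 1/(s - 2)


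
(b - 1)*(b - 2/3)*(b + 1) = b^3 - 2*b^2/3 - b + 2/3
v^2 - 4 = (v - 2)*(v + 2)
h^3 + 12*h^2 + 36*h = h*(h + 6)^2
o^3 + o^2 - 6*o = o*(o - 2)*(o + 3)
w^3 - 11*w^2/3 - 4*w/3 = w*(w - 4)*(w + 1/3)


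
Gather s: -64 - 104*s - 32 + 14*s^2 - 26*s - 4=14*s^2 - 130*s - 100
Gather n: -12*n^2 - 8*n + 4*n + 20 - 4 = -12*n^2 - 4*n + 16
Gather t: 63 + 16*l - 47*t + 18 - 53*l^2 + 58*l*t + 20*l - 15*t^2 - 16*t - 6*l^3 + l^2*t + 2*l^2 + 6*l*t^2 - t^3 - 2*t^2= -6*l^3 - 51*l^2 + 36*l - t^3 + t^2*(6*l - 17) + t*(l^2 + 58*l - 63) + 81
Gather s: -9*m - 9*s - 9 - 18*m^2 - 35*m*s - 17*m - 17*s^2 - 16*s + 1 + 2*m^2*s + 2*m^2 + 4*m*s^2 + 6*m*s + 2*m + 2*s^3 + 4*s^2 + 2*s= -16*m^2 - 24*m + 2*s^3 + s^2*(4*m - 13) + s*(2*m^2 - 29*m - 23) - 8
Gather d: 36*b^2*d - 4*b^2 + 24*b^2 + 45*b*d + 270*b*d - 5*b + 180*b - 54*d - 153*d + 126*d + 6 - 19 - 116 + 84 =20*b^2 + 175*b + d*(36*b^2 + 315*b - 81) - 45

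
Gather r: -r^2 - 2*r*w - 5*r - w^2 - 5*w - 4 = -r^2 + r*(-2*w - 5) - w^2 - 5*w - 4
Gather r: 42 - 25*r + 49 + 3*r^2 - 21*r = 3*r^2 - 46*r + 91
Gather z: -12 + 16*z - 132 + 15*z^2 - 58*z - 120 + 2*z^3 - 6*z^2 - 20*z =2*z^3 + 9*z^2 - 62*z - 264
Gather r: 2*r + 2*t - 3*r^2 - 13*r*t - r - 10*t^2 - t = -3*r^2 + r*(1 - 13*t) - 10*t^2 + t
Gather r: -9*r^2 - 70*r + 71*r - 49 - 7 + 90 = -9*r^2 + r + 34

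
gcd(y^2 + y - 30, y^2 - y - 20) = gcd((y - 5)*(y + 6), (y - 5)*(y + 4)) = y - 5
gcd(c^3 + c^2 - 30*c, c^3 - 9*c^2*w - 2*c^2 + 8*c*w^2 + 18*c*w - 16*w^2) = 1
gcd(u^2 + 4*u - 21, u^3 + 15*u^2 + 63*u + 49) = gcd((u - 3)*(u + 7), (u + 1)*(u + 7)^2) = u + 7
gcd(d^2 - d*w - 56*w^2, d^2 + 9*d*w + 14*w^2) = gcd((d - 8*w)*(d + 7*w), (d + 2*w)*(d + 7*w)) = d + 7*w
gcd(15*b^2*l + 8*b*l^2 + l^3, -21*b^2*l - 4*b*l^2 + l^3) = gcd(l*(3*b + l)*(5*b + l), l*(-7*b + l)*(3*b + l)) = 3*b*l + l^2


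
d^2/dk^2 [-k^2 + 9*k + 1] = -2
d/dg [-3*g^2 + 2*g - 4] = 2 - 6*g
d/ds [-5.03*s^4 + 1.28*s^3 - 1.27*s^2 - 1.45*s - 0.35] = -20.12*s^3 + 3.84*s^2 - 2.54*s - 1.45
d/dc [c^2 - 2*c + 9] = 2*c - 2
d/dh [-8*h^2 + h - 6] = 1 - 16*h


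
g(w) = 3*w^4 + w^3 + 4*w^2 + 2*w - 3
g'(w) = 12*w^3 + 3*w^2 + 8*w + 2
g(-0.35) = -3.21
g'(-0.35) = -0.95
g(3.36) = 469.18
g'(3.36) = 517.95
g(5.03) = 2155.93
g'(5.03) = 1645.31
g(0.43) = -1.22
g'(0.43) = 6.95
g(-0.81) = -1.24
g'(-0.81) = -8.89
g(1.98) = 70.51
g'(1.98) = 122.75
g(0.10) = -2.76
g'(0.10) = 2.84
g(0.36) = -1.66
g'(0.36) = 5.83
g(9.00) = 20751.00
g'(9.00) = 9065.00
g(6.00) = 4257.00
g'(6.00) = 2750.00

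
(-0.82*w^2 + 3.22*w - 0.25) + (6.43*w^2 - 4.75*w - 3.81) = 5.61*w^2 - 1.53*w - 4.06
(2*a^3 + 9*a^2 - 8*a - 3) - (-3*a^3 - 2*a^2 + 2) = 5*a^3 + 11*a^2 - 8*a - 5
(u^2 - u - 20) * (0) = 0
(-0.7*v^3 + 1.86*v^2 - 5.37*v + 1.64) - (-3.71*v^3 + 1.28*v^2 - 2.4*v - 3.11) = 3.01*v^3 + 0.58*v^2 - 2.97*v + 4.75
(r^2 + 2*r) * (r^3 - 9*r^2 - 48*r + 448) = r^5 - 7*r^4 - 66*r^3 + 352*r^2 + 896*r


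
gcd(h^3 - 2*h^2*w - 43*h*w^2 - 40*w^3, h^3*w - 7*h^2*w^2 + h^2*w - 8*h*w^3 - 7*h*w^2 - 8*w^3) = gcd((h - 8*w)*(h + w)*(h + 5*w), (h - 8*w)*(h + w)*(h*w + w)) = -h^2 + 7*h*w + 8*w^2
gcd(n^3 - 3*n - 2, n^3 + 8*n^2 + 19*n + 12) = n + 1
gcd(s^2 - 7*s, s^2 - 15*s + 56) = s - 7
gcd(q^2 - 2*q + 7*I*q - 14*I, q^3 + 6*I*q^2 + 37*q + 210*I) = q + 7*I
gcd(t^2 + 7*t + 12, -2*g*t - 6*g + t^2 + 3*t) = t + 3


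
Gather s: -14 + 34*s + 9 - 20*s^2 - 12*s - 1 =-20*s^2 + 22*s - 6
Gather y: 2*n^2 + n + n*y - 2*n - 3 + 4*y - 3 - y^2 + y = 2*n^2 - n - y^2 + y*(n + 5) - 6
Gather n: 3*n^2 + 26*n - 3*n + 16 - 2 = 3*n^2 + 23*n + 14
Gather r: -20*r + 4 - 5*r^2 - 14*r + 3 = -5*r^2 - 34*r + 7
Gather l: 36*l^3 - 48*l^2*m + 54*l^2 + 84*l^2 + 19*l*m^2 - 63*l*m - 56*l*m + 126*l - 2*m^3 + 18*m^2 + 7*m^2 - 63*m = 36*l^3 + l^2*(138 - 48*m) + l*(19*m^2 - 119*m + 126) - 2*m^3 + 25*m^2 - 63*m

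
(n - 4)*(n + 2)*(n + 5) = n^3 + 3*n^2 - 18*n - 40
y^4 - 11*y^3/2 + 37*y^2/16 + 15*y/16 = y*(y - 5)*(y - 3/4)*(y + 1/4)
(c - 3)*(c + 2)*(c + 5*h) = c^3 + 5*c^2*h - c^2 - 5*c*h - 6*c - 30*h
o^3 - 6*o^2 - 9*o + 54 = (o - 6)*(o - 3)*(o + 3)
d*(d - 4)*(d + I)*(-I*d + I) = -I*d^4 + d^3 + 5*I*d^3 - 5*d^2 - 4*I*d^2 + 4*d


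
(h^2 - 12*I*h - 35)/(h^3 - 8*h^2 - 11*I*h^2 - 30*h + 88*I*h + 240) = (h - 7*I)/(h^2 + h*(-8 - 6*I) + 48*I)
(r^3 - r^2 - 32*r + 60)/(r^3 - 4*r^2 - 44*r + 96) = (r - 5)/(r - 8)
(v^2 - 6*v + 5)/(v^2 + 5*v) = (v^2 - 6*v + 5)/(v*(v + 5))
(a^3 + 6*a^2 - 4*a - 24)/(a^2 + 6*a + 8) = (a^2 + 4*a - 12)/(a + 4)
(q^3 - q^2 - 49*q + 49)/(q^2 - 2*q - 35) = (q^2 + 6*q - 7)/(q + 5)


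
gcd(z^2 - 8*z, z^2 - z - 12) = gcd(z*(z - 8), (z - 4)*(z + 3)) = 1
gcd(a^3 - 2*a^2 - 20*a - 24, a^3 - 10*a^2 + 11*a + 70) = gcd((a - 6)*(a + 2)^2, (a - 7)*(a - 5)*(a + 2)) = a + 2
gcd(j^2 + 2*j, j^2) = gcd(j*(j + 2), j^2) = j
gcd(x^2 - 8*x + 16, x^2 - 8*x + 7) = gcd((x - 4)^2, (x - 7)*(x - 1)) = 1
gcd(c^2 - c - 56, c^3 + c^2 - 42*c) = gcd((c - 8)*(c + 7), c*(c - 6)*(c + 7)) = c + 7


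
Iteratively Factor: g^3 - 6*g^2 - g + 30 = (g + 2)*(g^2 - 8*g + 15) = (g - 3)*(g + 2)*(g - 5)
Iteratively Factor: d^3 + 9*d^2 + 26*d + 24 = (d + 3)*(d^2 + 6*d + 8) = (d + 3)*(d + 4)*(d + 2)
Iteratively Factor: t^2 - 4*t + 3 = (t - 1)*(t - 3)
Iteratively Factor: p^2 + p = (p)*(p + 1)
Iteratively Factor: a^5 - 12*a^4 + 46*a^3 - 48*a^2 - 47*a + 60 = (a - 3)*(a^4 - 9*a^3 + 19*a^2 + 9*a - 20) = (a - 4)*(a - 3)*(a^3 - 5*a^2 - a + 5) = (a - 4)*(a - 3)*(a + 1)*(a^2 - 6*a + 5) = (a - 5)*(a - 4)*(a - 3)*(a + 1)*(a - 1)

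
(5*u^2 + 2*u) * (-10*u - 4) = -50*u^3 - 40*u^2 - 8*u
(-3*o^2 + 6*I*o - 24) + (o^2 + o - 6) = -2*o^2 + o + 6*I*o - 30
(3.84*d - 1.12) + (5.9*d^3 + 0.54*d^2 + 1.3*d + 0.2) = 5.9*d^3 + 0.54*d^2 + 5.14*d - 0.92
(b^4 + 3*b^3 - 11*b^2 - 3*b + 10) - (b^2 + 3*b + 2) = b^4 + 3*b^3 - 12*b^2 - 6*b + 8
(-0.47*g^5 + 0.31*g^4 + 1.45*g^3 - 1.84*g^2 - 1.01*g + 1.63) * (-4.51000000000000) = 2.1197*g^5 - 1.3981*g^4 - 6.5395*g^3 + 8.2984*g^2 + 4.5551*g - 7.3513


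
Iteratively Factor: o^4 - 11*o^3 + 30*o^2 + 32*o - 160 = (o - 4)*(o^3 - 7*o^2 + 2*o + 40) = (o - 5)*(o - 4)*(o^2 - 2*o - 8) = (o - 5)*(o - 4)^2*(o + 2)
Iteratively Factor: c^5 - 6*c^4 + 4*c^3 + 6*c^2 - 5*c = (c - 1)*(c^4 - 5*c^3 - c^2 + 5*c) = (c - 5)*(c - 1)*(c^3 - c) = (c - 5)*(c - 1)^2*(c^2 + c) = (c - 5)*(c - 1)^2*(c + 1)*(c)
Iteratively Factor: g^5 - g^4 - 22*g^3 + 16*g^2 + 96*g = (g - 4)*(g^4 + 3*g^3 - 10*g^2 - 24*g) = (g - 4)*(g + 4)*(g^3 - g^2 - 6*g) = (g - 4)*(g - 3)*(g + 4)*(g^2 + 2*g) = g*(g - 4)*(g - 3)*(g + 4)*(g + 2)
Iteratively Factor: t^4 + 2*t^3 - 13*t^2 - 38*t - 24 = (t + 3)*(t^3 - t^2 - 10*t - 8) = (t + 1)*(t + 3)*(t^2 - 2*t - 8) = (t - 4)*(t + 1)*(t + 3)*(t + 2)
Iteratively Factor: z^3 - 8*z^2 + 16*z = (z - 4)*(z^2 - 4*z) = z*(z - 4)*(z - 4)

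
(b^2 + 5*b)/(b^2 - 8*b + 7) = b*(b + 5)/(b^2 - 8*b + 7)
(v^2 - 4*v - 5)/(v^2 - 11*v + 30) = (v + 1)/(v - 6)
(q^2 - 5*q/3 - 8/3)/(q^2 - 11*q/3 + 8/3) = (q + 1)/(q - 1)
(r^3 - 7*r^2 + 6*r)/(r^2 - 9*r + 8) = r*(r - 6)/(r - 8)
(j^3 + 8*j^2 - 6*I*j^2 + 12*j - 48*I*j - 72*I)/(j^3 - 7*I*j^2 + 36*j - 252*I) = (j^2 + 8*j + 12)/(j^2 - I*j + 42)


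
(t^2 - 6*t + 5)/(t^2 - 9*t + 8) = (t - 5)/(t - 8)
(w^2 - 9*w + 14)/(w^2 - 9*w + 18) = (w^2 - 9*w + 14)/(w^2 - 9*w + 18)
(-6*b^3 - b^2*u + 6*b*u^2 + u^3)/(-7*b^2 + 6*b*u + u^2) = (6*b^2 + 7*b*u + u^2)/(7*b + u)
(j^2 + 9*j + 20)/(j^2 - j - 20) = (j + 5)/(j - 5)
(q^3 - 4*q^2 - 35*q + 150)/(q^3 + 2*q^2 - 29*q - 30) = (q - 5)/(q + 1)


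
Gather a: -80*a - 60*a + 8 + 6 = 14 - 140*a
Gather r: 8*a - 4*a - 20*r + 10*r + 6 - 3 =4*a - 10*r + 3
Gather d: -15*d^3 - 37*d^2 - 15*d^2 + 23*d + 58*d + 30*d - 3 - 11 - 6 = -15*d^3 - 52*d^2 + 111*d - 20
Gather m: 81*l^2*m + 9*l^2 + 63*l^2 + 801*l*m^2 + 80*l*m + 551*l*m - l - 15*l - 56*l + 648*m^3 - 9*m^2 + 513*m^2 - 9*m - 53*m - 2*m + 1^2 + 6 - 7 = 72*l^2 - 72*l + 648*m^3 + m^2*(801*l + 504) + m*(81*l^2 + 631*l - 64)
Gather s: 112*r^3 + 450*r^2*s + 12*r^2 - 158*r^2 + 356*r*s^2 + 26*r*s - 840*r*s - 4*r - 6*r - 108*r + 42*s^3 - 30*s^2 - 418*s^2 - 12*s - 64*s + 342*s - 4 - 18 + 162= 112*r^3 - 146*r^2 - 118*r + 42*s^3 + s^2*(356*r - 448) + s*(450*r^2 - 814*r + 266) + 140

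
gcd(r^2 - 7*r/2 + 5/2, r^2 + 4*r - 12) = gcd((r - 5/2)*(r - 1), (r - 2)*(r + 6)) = 1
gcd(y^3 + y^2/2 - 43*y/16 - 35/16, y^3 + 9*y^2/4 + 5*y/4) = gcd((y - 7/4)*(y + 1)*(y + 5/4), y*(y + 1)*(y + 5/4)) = y^2 + 9*y/4 + 5/4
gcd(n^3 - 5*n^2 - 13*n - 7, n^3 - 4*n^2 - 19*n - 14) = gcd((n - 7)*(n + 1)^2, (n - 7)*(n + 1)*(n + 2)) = n^2 - 6*n - 7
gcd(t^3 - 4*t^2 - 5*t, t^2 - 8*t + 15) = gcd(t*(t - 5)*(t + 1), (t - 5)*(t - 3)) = t - 5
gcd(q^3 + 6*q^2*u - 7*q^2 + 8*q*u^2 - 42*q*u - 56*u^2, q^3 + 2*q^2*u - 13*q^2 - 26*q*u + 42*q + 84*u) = q^2 + 2*q*u - 7*q - 14*u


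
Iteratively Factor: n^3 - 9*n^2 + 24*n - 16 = (n - 4)*(n^2 - 5*n + 4) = (n - 4)^2*(n - 1)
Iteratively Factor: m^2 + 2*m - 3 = (m - 1)*(m + 3)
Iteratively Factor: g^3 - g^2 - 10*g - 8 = (g + 1)*(g^2 - 2*g - 8) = (g - 4)*(g + 1)*(g + 2)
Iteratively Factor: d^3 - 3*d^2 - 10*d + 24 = (d - 4)*(d^2 + d - 6) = (d - 4)*(d - 2)*(d + 3)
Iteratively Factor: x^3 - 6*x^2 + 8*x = (x)*(x^2 - 6*x + 8) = x*(x - 4)*(x - 2)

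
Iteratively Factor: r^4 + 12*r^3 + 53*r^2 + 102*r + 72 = (r + 2)*(r^3 + 10*r^2 + 33*r + 36) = (r + 2)*(r + 3)*(r^2 + 7*r + 12) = (r + 2)*(r + 3)*(r + 4)*(r + 3)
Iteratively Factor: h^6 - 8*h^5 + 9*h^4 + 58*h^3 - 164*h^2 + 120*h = (h - 5)*(h^5 - 3*h^4 - 6*h^3 + 28*h^2 - 24*h) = h*(h - 5)*(h^4 - 3*h^3 - 6*h^2 + 28*h - 24) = h*(h - 5)*(h - 2)*(h^3 - h^2 - 8*h + 12) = h*(h - 5)*(h - 2)^2*(h^2 + h - 6) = h*(h - 5)*(h - 2)^2*(h + 3)*(h - 2)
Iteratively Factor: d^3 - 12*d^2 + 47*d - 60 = (d - 5)*(d^2 - 7*d + 12) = (d - 5)*(d - 4)*(d - 3)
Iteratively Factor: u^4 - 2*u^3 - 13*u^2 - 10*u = (u + 1)*(u^3 - 3*u^2 - 10*u) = (u - 5)*(u + 1)*(u^2 + 2*u) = (u - 5)*(u + 1)*(u + 2)*(u)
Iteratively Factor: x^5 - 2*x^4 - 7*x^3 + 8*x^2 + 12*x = (x)*(x^4 - 2*x^3 - 7*x^2 + 8*x + 12) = x*(x + 2)*(x^3 - 4*x^2 + x + 6) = x*(x + 1)*(x + 2)*(x^2 - 5*x + 6) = x*(x - 2)*(x + 1)*(x + 2)*(x - 3)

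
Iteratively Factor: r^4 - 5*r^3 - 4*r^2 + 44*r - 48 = (r + 3)*(r^3 - 8*r^2 + 20*r - 16) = (r - 2)*(r + 3)*(r^2 - 6*r + 8) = (r - 4)*(r - 2)*(r + 3)*(r - 2)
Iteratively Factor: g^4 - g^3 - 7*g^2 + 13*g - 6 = (g - 2)*(g^3 + g^2 - 5*g + 3) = (g - 2)*(g - 1)*(g^2 + 2*g - 3) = (g - 2)*(g - 1)*(g + 3)*(g - 1)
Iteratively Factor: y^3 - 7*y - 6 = (y + 1)*(y^2 - y - 6) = (y + 1)*(y + 2)*(y - 3)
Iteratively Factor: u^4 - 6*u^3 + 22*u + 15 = (u + 1)*(u^3 - 7*u^2 + 7*u + 15) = (u + 1)^2*(u^2 - 8*u + 15) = (u - 5)*(u + 1)^2*(u - 3)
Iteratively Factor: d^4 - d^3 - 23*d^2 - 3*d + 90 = (d + 3)*(d^3 - 4*d^2 - 11*d + 30) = (d + 3)^2*(d^2 - 7*d + 10) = (d - 2)*(d + 3)^2*(d - 5)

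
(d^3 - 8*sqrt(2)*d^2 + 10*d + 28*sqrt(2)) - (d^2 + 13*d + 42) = d^3 - 8*sqrt(2)*d^2 - d^2 - 3*d - 42 + 28*sqrt(2)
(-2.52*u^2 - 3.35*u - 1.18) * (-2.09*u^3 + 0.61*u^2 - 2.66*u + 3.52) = 5.2668*u^5 + 5.4643*u^4 + 7.1259*u^3 - 0.679199999999998*u^2 - 8.6532*u - 4.1536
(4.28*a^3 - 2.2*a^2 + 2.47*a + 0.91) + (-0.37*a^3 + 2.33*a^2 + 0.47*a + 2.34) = 3.91*a^3 + 0.13*a^2 + 2.94*a + 3.25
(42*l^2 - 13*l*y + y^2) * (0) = 0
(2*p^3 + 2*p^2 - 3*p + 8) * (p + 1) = 2*p^4 + 4*p^3 - p^2 + 5*p + 8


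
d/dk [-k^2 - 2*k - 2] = -2*k - 2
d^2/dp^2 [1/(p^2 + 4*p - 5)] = 2*(-p^2 - 4*p + 4*(p + 2)^2 + 5)/(p^2 + 4*p - 5)^3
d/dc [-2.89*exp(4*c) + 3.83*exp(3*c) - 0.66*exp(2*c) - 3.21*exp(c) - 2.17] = (-11.56*exp(3*c) + 11.49*exp(2*c) - 1.32*exp(c) - 3.21)*exp(c)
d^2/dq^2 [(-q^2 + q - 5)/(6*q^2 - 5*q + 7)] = 2*(6*q^3 - 414*q^2 + 324*q + 71)/(216*q^6 - 540*q^5 + 1206*q^4 - 1385*q^3 + 1407*q^2 - 735*q + 343)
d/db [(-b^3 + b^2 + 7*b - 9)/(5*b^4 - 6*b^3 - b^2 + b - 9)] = (5*b^6 - 10*b^5 - 98*b^4 + 262*b^3 - 127*b^2 - 36*b - 54)/(25*b^8 - 60*b^7 + 26*b^6 + 22*b^5 - 101*b^4 + 106*b^3 + 19*b^2 - 18*b + 81)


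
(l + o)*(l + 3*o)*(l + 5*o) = l^3 + 9*l^2*o + 23*l*o^2 + 15*o^3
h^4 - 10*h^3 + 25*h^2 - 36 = (h - 6)*(h - 3)*(h - 2)*(h + 1)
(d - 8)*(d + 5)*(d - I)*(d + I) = d^4 - 3*d^3 - 39*d^2 - 3*d - 40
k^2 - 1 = (k - 1)*(k + 1)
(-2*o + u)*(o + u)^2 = -2*o^3 - 3*o^2*u + u^3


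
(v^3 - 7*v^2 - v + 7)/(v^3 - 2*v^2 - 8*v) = (-v^3 + 7*v^2 + v - 7)/(v*(-v^2 + 2*v + 8))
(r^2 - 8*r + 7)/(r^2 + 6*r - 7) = (r - 7)/(r + 7)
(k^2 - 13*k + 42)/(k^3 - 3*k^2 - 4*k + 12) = (k^2 - 13*k + 42)/(k^3 - 3*k^2 - 4*k + 12)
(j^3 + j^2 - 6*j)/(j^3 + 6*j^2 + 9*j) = (j - 2)/(j + 3)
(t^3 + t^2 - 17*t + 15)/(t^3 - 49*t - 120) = (t^2 - 4*t + 3)/(t^2 - 5*t - 24)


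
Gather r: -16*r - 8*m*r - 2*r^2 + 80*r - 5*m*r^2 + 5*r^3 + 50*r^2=5*r^3 + r^2*(48 - 5*m) + r*(64 - 8*m)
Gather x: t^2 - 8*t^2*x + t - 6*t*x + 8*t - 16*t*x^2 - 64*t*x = t^2 - 16*t*x^2 + 9*t + x*(-8*t^2 - 70*t)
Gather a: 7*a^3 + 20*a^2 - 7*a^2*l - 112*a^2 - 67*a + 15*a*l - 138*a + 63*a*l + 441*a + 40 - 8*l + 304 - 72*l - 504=7*a^3 + a^2*(-7*l - 92) + a*(78*l + 236) - 80*l - 160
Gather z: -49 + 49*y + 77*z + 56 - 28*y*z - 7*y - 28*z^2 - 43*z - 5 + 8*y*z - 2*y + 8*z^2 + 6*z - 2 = 40*y - 20*z^2 + z*(40 - 20*y)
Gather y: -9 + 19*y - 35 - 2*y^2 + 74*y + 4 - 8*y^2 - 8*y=-10*y^2 + 85*y - 40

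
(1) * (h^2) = h^2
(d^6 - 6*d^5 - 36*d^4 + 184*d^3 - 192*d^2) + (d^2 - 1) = d^6 - 6*d^5 - 36*d^4 + 184*d^3 - 191*d^2 - 1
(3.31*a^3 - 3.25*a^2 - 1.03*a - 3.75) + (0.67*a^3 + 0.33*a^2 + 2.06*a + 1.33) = 3.98*a^3 - 2.92*a^2 + 1.03*a - 2.42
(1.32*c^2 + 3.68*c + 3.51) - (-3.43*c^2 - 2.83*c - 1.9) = 4.75*c^2 + 6.51*c + 5.41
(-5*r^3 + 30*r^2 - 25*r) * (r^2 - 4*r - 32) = -5*r^5 + 50*r^4 + 15*r^3 - 860*r^2 + 800*r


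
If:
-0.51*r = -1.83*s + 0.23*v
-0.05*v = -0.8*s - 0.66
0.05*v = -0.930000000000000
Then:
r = 1.26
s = -1.99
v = -18.60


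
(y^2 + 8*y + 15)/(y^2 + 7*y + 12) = (y + 5)/(y + 4)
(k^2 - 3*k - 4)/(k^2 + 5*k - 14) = (k^2 - 3*k - 4)/(k^2 + 5*k - 14)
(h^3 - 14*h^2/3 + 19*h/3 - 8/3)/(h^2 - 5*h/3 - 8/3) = (h^2 - 2*h + 1)/(h + 1)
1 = 1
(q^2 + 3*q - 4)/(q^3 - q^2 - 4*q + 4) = (q + 4)/(q^2 - 4)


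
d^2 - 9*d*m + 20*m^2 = (d - 5*m)*(d - 4*m)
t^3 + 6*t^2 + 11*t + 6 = (t + 1)*(t + 2)*(t + 3)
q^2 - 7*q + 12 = (q - 4)*(q - 3)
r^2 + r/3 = r*(r + 1/3)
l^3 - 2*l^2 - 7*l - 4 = (l - 4)*(l + 1)^2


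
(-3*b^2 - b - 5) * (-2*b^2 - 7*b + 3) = 6*b^4 + 23*b^3 + 8*b^2 + 32*b - 15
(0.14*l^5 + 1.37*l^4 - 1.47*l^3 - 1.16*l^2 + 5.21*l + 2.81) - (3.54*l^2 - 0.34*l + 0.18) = 0.14*l^5 + 1.37*l^4 - 1.47*l^3 - 4.7*l^2 + 5.55*l + 2.63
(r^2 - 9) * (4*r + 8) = 4*r^3 + 8*r^2 - 36*r - 72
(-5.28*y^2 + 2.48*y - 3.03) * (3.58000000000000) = -18.9024*y^2 + 8.8784*y - 10.8474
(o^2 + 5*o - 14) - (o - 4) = o^2 + 4*o - 10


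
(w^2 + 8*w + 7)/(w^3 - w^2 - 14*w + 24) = (w^2 + 8*w + 7)/(w^3 - w^2 - 14*w + 24)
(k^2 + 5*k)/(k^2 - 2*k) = (k + 5)/(k - 2)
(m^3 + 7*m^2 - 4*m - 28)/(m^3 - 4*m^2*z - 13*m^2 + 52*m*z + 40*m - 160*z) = (m^3 + 7*m^2 - 4*m - 28)/(m^3 - 4*m^2*z - 13*m^2 + 52*m*z + 40*m - 160*z)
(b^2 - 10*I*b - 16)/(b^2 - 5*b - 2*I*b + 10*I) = (b - 8*I)/(b - 5)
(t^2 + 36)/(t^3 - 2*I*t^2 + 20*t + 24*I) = (t + 6*I)/(t^2 + 4*I*t - 4)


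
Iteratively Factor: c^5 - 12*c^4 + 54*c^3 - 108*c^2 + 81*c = (c - 3)*(c^4 - 9*c^3 + 27*c^2 - 27*c) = (c - 3)^2*(c^3 - 6*c^2 + 9*c) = c*(c - 3)^2*(c^2 - 6*c + 9) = c*(c - 3)^3*(c - 3)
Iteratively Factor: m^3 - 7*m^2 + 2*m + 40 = (m - 4)*(m^2 - 3*m - 10) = (m - 5)*(m - 4)*(m + 2)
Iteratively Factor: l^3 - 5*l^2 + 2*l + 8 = (l - 4)*(l^2 - l - 2) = (l - 4)*(l + 1)*(l - 2)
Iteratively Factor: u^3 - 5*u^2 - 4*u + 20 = (u + 2)*(u^2 - 7*u + 10) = (u - 5)*(u + 2)*(u - 2)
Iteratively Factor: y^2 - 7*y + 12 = (y - 3)*(y - 4)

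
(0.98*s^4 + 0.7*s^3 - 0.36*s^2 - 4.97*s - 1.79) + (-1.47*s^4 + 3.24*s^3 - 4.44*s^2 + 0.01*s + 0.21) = -0.49*s^4 + 3.94*s^3 - 4.8*s^2 - 4.96*s - 1.58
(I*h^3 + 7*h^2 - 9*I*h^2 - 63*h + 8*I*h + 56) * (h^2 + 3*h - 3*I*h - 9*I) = I*h^5 + 10*h^4 - 6*I*h^4 - 60*h^3 - 40*I*h^3 - 190*h^2 + 150*I*h^2 + 240*h + 399*I*h - 504*I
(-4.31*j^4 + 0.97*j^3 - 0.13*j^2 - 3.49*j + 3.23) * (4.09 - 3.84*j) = 16.5504*j^5 - 21.3527*j^4 + 4.4665*j^3 + 12.8699*j^2 - 26.6773*j + 13.2107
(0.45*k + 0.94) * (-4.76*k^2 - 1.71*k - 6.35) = -2.142*k^3 - 5.2439*k^2 - 4.4649*k - 5.969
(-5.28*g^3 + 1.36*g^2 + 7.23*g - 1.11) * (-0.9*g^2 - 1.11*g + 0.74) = 4.752*g^5 + 4.6368*g^4 - 11.9238*g^3 - 6.0199*g^2 + 6.5823*g - 0.8214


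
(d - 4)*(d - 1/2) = d^2 - 9*d/2 + 2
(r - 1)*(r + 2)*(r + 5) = r^3 + 6*r^2 + 3*r - 10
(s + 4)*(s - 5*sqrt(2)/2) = s^2 - 5*sqrt(2)*s/2 + 4*s - 10*sqrt(2)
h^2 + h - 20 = (h - 4)*(h + 5)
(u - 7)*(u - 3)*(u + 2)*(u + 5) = u^4 - 3*u^3 - 39*u^2 + 47*u + 210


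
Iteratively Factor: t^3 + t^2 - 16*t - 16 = (t + 1)*(t^2 - 16) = (t - 4)*(t + 1)*(t + 4)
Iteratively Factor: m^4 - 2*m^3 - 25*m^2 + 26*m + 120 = (m - 3)*(m^3 + m^2 - 22*m - 40) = (m - 5)*(m - 3)*(m^2 + 6*m + 8) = (m - 5)*(m - 3)*(m + 2)*(m + 4)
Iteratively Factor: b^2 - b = (b)*(b - 1)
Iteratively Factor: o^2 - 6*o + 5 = (o - 1)*(o - 5)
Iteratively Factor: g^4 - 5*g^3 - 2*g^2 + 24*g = (g - 4)*(g^3 - g^2 - 6*g) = g*(g - 4)*(g^2 - g - 6) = g*(g - 4)*(g + 2)*(g - 3)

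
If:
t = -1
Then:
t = -1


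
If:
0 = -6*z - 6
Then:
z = -1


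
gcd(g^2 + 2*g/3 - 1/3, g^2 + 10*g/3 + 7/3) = g + 1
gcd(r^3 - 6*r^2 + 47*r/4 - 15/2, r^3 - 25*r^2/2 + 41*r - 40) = r^2 - 9*r/2 + 5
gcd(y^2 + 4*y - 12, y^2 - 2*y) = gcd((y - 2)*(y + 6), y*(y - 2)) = y - 2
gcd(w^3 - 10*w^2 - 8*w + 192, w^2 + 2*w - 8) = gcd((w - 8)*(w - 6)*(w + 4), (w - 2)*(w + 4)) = w + 4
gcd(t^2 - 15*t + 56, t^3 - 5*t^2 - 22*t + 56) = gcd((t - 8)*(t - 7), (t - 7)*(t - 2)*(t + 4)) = t - 7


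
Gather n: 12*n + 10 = 12*n + 10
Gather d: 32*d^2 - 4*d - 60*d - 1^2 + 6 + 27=32*d^2 - 64*d + 32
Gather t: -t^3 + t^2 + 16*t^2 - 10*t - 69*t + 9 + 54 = -t^3 + 17*t^2 - 79*t + 63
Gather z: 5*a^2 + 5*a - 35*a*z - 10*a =5*a^2 - 35*a*z - 5*a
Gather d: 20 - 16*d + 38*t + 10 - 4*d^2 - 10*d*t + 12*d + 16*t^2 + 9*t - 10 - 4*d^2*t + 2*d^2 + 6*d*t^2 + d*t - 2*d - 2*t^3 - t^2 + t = d^2*(-4*t - 2) + d*(6*t^2 - 9*t - 6) - 2*t^3 + 15*t^2 + 48*t + 20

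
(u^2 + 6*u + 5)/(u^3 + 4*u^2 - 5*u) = (u + 1)/(u*(u - 1))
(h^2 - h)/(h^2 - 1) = h/(h + 1)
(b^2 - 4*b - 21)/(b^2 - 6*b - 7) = (b + 3)/(b + 1)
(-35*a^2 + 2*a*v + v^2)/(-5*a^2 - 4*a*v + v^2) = (7*a + v)/(a + v)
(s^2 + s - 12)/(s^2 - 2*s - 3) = (s + 4)/(s + 1)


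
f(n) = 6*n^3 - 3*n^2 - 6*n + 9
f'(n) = 18*n^2 - 6*n - 6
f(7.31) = 2148.54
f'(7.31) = 911.99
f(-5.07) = -819.64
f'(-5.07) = 487.11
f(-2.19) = -55.27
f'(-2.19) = 93.47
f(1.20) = 7.85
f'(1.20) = 12.72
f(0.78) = 5.34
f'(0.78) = 0.27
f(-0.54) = 10.42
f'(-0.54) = 2.49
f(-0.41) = 10.54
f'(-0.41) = -0.51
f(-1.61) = -14.16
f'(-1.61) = 50.32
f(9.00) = 4086.00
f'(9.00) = 1398.00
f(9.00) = 4086.00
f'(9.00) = 1398.00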